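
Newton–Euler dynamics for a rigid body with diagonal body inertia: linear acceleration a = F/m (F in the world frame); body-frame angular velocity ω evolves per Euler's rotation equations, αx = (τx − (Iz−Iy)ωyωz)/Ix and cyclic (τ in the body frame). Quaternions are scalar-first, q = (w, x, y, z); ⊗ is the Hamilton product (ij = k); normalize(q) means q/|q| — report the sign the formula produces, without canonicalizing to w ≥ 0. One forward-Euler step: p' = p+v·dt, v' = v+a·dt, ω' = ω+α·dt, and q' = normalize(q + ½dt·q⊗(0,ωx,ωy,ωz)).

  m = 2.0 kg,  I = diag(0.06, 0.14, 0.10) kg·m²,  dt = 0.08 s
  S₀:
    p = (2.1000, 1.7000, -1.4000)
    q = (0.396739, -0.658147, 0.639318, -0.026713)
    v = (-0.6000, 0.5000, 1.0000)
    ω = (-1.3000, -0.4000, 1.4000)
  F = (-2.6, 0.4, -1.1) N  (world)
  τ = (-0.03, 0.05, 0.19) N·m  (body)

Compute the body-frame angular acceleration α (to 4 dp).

α = (-0.8733, -0.1629, 1.4840)

gyro term ω×Iω = (0.0224, 0.0728, 0.0416)
α = I⁻¹(τ − ω×Iω) = (-0.8733, -0.1629, 1.4840)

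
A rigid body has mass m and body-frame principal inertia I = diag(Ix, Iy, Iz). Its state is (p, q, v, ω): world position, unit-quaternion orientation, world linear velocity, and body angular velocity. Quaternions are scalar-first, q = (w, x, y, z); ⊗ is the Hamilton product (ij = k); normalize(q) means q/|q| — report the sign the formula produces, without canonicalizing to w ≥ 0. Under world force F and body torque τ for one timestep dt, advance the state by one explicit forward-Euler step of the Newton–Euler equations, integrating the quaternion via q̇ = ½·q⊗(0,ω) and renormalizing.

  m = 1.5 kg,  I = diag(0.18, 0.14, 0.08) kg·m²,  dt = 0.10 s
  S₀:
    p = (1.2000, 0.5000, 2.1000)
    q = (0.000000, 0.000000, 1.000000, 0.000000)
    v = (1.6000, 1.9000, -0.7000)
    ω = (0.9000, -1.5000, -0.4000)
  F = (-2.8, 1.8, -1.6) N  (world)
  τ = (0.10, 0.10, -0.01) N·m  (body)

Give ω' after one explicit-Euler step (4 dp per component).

ω' = (0.9756, -1.4029, -0.4800)

(τ − ω×Iω)/I = (0.7556, 0.9714, -0.8000)
new body rate ω' = (0.9756, -1.4029, -0.4800)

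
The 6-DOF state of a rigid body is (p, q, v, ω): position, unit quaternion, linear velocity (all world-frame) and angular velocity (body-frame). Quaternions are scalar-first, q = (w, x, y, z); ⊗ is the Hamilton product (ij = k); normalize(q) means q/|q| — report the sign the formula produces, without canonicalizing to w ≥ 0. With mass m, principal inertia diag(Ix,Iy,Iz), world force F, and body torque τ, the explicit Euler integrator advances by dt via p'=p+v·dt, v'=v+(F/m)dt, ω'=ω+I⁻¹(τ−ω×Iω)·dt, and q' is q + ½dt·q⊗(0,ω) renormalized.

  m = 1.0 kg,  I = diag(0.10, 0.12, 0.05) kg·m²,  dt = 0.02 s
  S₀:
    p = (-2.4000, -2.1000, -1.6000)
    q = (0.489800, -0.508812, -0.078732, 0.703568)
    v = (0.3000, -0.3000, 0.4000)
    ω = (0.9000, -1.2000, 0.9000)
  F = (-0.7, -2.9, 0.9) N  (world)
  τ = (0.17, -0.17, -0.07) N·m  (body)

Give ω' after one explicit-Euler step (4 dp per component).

(τ − ω×Iω)/I = (0.9440, -1.7542, -0.9680)
ω + α·dt = (0.9189, -1.2351, 0.8806)

ω' = (0.9189, -1.2351, 0.8806)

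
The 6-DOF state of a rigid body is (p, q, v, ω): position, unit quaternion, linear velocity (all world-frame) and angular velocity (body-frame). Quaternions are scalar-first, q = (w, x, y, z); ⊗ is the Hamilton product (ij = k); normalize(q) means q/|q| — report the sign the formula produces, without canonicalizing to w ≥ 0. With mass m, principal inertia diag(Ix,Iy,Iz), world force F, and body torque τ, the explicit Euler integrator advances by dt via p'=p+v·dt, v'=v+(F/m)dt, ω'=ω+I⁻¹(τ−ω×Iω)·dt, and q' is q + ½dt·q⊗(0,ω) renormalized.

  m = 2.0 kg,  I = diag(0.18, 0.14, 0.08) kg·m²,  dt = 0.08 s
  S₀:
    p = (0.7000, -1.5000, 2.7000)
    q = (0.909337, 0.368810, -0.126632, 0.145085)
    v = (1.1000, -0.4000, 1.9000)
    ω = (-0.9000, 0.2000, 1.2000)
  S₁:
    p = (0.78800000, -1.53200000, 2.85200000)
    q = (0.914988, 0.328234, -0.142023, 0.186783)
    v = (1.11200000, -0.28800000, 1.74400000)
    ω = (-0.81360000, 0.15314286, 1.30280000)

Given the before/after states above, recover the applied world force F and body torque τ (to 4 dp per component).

F = (0.3000, 2.8000, -3.9000)
τ = (0.1800, -0.1900, 0.1100)

ω₁ − ω₀ = (0.08640000, -0.04685714, 0.10280000)
applied torque τ = (0.1800, -0.1900, 0.1100)
velocity change Δv = (0.01200000, 0.11200000, -0.15600000)
m·(v₁−v₀)/dt = (0.3000, 2.8000, -3.9000)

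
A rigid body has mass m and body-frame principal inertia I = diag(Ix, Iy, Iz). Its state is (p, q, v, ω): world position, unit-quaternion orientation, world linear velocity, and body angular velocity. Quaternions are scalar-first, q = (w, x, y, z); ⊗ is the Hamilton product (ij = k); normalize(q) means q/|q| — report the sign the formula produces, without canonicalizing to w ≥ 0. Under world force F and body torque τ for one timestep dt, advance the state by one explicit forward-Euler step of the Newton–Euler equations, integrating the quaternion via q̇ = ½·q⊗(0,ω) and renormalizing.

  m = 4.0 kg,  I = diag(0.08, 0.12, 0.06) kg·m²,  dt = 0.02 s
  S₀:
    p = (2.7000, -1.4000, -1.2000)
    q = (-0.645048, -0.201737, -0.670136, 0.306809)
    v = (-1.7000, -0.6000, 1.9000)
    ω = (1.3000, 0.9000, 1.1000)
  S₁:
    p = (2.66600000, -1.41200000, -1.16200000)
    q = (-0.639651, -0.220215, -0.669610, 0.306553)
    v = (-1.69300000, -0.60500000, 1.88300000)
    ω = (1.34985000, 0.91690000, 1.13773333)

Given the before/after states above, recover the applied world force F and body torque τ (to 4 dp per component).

Δv = v₁−v₀ = (0.00700000, -0.00500000, -0.01700000)
F = m·Δv/dt = (1.4000, -1.0000, -3.4000)
ω₁ − ω₀ = (0.04985000, 0.01690000, 0.03773333)
precession coupling = (-0.0594, 0.0286, 0.0468)
applied torque τ = (0.1400, 0.1300, 0.1600)

F = (1.4000, -1.0000, -3.4000)
τ = (0.1400, 0.1300, 0.1600)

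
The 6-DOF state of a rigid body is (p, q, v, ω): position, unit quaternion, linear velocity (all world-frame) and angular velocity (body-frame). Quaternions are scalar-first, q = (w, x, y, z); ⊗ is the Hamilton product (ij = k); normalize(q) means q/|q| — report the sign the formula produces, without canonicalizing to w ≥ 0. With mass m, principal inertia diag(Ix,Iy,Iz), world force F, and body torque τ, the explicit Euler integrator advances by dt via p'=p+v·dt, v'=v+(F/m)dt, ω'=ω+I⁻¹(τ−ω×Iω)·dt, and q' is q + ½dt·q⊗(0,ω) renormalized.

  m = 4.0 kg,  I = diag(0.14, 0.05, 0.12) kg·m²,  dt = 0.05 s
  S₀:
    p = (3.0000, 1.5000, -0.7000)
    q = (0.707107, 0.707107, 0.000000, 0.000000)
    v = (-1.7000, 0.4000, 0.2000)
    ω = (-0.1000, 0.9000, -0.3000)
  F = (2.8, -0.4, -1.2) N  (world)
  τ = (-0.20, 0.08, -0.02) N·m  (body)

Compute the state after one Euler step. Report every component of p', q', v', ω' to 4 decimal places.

p' = (2.9150, 1.5200, -0.6900)
q' = (0.7087, 0.7051, 0.0212, 0.0106)
v' = (-1.6650, 0.3950, 0.1850)
ω' = (-0.1647, 0.9794, -0.3117)

α = I⁻¹(τ − ω×Iω) = (-1.2936, 1.5880, -0.2342)
ω' = ω + α·dt = (-0.1647, 0.9794, -0.3117)
2q̇ = q⊗(0,ω) = (0.0707107, -0.0707107, 0.8485284, 0.4242642)
q + ½dt·q⊗(0,ω), renormalized = (0.7087, 0.7051, 0.0212, 0.0106)
linear accel F/m = (0.7000, -0.1000, -0.3000)
p + v·dt = (2.9150, 1.5200, -0.6900)
v + (F/m)dt = (-1.6650, 0.3950, 0.1850)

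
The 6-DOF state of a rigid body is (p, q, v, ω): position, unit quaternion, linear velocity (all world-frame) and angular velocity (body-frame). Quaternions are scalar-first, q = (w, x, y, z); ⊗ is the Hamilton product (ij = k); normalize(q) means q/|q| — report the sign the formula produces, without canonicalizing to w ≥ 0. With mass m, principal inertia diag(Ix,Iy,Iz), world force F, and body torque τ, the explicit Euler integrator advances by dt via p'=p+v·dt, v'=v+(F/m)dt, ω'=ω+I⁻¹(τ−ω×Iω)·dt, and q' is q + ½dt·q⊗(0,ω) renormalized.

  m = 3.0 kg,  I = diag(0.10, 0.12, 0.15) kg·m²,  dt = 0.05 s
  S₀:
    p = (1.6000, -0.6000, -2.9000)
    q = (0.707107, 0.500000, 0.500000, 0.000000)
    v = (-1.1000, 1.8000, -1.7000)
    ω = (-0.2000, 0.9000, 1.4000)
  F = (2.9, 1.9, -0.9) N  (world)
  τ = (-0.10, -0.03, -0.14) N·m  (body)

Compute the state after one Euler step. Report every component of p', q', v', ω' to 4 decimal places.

a = F/m = (0.9667, 0.6333, -0.3000)
p + v·dt = (1.5450, -0.5100, -2.9850)
v + (F/m)dt = (-1.0517, 1.8317, -1.7150)
angular accel α = (-1.3780, -0.3667, -0.9093)
new body rate ω' = (-0.2689, 0.8817, 1.3545)
Hamilton product q⊗(0,ω) = (-0.3500000, 0.5585786, -0.0636037, 1.5399498)
q + ½dt·q⊗(0,ω), renormalized = (0.6977, 0.5135, 0.4980, 0.0385)

p' = (1.5450, -0.5100, -2.9850)
q' = (0.6977, 0.5135, 0.4980, 0.0385)
v' = (-1.0517, 1.8317, -1.7150)
ω' = (-0.2689, 0.8817, 1.3545)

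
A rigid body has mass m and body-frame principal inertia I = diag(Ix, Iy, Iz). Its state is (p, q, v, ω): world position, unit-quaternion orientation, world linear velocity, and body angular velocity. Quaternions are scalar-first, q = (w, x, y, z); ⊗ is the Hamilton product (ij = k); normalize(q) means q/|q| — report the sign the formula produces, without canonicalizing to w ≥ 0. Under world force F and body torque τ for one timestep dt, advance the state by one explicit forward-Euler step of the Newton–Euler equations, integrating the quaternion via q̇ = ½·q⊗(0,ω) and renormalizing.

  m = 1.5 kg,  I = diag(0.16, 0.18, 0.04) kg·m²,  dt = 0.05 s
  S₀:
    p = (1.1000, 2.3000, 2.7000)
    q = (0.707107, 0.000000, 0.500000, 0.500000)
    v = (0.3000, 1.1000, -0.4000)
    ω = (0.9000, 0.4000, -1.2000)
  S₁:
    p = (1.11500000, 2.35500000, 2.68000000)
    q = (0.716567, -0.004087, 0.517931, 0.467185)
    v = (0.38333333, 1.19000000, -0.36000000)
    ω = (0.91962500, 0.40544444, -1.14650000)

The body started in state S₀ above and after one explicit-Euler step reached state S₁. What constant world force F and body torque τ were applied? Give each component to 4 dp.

F = (2.5000, 2.7000, 1.2000)
τ = (0.1300, -0.1100, 0.0500)

ω₁ − ω₀ = (0.01962500, 0.00544444, 0.05350000)
precession coupling = (0.0672, -0.1296, 0.0072)
τ = I·(Δω/dt) + ω₀×(Iω₀) = (0.1300, -0.1100, 0.0500)
v₁ − v₀ = (0.08333333, 0.09000000, 0.04000000)
F = m·Δv/dt = (2.5000, 2.7000, 1.2000)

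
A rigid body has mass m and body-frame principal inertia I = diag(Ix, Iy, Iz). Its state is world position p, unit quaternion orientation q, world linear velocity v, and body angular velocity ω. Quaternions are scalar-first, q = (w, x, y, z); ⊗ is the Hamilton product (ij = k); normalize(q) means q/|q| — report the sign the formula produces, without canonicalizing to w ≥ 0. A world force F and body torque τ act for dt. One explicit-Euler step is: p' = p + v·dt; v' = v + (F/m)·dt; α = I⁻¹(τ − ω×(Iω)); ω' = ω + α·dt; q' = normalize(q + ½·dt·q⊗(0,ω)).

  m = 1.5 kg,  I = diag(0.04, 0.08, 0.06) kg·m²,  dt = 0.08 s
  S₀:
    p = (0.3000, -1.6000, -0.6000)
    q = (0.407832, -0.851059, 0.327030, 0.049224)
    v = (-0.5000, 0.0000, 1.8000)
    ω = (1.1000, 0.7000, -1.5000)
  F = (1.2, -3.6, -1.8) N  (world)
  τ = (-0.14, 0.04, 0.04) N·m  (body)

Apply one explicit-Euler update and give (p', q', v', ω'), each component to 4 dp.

p' = (0.2600, -1.6000, -0.4560)
q' = (0.4377, -0.8514, 0.2886, -0.0134)
v' = (-0.4360, -0.1920, 1.7040)
ω' = (0.7780, 0.7070, -1.4877)

p + v·dt = (0.2600, -1.6000, -0.4560)
new velocity v' = (-0.4360, -0.1920, 1.7040)
angular accel α = (-4.0250, 0.0875, 0.1533)
ω + α·dt = (0.7780, 0.7070, -1.4877)
2q̇ = q⊗(0,ω) = (0.7810799, -0.0763866, -0.9369597, -1.5672223)
q' = normalize(q + ½dt·q⊗(0,ω)) = (0.4377, -0.8514, 0.2886, -0.0134)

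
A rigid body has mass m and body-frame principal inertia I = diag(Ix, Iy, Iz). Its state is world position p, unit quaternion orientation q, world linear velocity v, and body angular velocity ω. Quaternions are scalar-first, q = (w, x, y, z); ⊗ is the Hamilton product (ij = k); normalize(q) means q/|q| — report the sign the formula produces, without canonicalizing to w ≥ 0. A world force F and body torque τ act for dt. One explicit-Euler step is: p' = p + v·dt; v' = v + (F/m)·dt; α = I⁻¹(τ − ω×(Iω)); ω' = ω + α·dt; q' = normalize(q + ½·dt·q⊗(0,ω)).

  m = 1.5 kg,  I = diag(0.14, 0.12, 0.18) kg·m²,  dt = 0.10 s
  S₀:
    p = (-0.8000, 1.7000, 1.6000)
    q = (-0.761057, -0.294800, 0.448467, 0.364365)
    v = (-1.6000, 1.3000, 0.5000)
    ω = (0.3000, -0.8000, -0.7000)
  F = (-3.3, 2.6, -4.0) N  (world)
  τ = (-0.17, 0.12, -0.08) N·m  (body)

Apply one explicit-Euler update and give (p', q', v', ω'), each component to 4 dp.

p' = (-0.9600, 1.8300, 1.6500)
q' = (-0.7248, -0.3069, 0.4733, 0.3955)
v' = (-1.8200, 1.4733, 0.2333)
ω' = (0.1546, -0.7070, -0.7471)

a = F/m = (-2.2000, 1.7333, -2.6667)
p + v·dt = (-0.9600, 1.8300, 1.6500)
v + (F/m)dt = (-1.8200, 1.4733, 0.2333)
(τ − ω×Iω)/I = (-1.4543, 0.9300, -0.4711)
ω' = ω + α·dt = (0.1546, -0.7070, -0.7471)
Hamilton product q⊗(0,ω) = (0.7022691, -0.2507520, 0.5117951, 0.6340398)
q' = normalize(q + ½dt·q⊗(0,ω)) = (-0.7248, -0.3069, 0.4733, 0.3955)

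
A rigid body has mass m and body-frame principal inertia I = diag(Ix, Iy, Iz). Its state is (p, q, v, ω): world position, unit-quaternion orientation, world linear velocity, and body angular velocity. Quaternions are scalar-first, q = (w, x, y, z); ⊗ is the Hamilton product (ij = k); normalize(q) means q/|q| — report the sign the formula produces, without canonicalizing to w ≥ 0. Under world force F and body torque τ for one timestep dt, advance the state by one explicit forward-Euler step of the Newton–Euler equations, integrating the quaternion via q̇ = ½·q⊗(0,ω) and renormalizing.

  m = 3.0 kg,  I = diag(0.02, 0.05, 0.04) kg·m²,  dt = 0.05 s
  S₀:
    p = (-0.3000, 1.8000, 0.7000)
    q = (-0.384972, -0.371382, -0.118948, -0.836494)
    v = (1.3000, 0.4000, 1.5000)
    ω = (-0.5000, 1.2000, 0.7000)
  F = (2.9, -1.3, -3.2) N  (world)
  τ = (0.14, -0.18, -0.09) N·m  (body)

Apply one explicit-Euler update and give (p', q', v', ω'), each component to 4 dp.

p' = (-0.2350, 1.8200, 0.7750)
q' = (-0.3712, -0.3433, -0.1135, -0.8553)
v' = (1.3483, 0.3783, 1.4467)
ω' = (-0.1290, 1.0130, 0.6100)

linear accel F/m = (0.9667, -0.4333, -1.0667)
p + v·dt = (-0.2350, 1.8200, 0.7750)
new velocity v' = (1.3483, 0.3783, 1.4467)
(τ − ω×Iω)/I = (7.4200, -3.7400, -1.8000)
ω' = ω + α·dt = (-0.1290, 1.0130, 0.6100)
q⊗(0,ω) = (0.5425924, 1.1130152, 0.2162480, -0.7746128)
q' = normalize(q + ½dt·q⊗(0,ω)) = (-0.3712, -0.3433, -0.1135, -0.8553)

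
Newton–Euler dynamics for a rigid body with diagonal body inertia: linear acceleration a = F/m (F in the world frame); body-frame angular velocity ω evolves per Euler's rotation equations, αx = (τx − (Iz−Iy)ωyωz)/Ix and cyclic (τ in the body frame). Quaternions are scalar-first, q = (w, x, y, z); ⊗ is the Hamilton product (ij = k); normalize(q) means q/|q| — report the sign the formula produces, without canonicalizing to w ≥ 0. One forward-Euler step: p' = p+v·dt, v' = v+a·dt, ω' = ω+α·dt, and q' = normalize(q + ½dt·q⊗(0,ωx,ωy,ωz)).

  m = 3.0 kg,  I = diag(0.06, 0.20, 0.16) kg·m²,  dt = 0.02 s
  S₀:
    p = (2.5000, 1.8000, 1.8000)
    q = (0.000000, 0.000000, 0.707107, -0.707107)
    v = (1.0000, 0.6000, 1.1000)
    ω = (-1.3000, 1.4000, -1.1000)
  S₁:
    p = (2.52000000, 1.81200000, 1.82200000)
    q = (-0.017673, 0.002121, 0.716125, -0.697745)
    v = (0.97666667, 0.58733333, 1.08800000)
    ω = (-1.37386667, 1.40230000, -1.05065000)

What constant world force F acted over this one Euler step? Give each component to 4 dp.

v₁ − v₀ = (-0.02333333, -0.01266667, -0.01200000)
applied force F = (-3.5000, -1.9000, -1.8000)

F = (-3.5000, -1.9000, -1.8000)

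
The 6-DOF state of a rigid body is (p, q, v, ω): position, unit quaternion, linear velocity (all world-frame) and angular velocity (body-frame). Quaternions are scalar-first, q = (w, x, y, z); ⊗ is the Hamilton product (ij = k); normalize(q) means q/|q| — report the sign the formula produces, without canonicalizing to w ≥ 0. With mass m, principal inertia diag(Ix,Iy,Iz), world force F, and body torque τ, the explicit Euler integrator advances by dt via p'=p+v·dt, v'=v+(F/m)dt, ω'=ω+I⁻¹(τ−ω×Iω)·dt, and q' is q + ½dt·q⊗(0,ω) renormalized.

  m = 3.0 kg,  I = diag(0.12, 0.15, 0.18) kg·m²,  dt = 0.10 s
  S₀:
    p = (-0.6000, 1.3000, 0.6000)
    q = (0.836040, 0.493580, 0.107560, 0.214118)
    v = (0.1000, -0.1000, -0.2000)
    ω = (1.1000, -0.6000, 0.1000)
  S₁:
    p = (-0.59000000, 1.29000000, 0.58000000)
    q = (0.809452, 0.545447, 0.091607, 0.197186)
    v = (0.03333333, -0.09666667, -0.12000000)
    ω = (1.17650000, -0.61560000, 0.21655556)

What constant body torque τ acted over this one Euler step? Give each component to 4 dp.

τ = (0.0900, -0.0300, 0.1900)

rate change Δω = (0.07650000, -0.01560000, 0.11655556)
ω₀×(Iω₀) = (-0.0018, -0.0066, -0.0198)
τ = I·(Δω/dt) + ω₀×(Iω₀) = (0.0900, -0.0300, 0.1900)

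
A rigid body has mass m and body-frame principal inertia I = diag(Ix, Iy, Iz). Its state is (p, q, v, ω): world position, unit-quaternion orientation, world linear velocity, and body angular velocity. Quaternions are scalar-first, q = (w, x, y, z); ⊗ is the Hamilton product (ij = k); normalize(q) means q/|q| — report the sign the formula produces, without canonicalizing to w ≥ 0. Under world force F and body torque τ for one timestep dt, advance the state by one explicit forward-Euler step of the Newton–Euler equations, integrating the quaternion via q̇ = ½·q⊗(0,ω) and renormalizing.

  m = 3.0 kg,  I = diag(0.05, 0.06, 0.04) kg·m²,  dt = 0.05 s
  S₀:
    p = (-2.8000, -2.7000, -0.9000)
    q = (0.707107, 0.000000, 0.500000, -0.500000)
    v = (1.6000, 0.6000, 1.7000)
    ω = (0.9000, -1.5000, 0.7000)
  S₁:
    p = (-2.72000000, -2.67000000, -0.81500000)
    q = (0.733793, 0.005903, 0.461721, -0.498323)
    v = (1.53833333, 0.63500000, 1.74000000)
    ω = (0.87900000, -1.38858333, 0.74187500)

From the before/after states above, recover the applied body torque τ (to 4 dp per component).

Δω = ω₁−ω₀ = (-0.02100000, 0.11141667, 0.04187500)
I·α + gyro = (0.0000, 0.1400, 0.0200)

τ = (0.0000, 0.1400, 0.0200)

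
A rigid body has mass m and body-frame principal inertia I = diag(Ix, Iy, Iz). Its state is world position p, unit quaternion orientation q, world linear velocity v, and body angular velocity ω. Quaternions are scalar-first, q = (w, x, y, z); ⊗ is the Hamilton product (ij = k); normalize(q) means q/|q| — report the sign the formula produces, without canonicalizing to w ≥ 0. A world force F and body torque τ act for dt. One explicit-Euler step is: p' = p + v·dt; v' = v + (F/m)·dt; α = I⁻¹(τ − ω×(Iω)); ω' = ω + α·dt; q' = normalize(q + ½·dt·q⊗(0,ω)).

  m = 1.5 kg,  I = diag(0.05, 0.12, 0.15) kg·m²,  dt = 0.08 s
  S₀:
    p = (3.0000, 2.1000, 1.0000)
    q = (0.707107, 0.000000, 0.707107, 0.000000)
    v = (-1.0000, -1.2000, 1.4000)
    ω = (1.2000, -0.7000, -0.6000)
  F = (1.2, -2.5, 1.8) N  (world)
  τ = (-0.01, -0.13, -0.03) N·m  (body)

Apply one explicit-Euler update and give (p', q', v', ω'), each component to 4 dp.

precession coupling ω×(Iω) = (0.0126, 0.0720, -0.0588)
α = I⁻¹(τ − ω×Iω) = (-0.4520, -1.6833, 0.1920)
new body rate ω' = (1.1638, -0.8347, -0.5846)
q⊗(0,ω) = (0.4949749, 0.4242642, -0.4949749, -1.2727926)
q' = normalize(q + ½dt·q⊗(0,ω)) = (0.7256, 0.0169, 0.6861, -0.0508)
a = (0.8000, -1.6667, 1.2000)
p + v·dt = (2.9200, 2.0040, 1.1120)
new velocity v' = (-0.9360, -1.3333, 1.4960)

p' = (2.9200, 2.0040, 1.1120)
q' = (0.7256, 0.0169, 0.6861, -0.0508)
v' = (-0.9360, -1.3333, 1.4960)
ω' = (1.1638, -0.8347, -0.5846)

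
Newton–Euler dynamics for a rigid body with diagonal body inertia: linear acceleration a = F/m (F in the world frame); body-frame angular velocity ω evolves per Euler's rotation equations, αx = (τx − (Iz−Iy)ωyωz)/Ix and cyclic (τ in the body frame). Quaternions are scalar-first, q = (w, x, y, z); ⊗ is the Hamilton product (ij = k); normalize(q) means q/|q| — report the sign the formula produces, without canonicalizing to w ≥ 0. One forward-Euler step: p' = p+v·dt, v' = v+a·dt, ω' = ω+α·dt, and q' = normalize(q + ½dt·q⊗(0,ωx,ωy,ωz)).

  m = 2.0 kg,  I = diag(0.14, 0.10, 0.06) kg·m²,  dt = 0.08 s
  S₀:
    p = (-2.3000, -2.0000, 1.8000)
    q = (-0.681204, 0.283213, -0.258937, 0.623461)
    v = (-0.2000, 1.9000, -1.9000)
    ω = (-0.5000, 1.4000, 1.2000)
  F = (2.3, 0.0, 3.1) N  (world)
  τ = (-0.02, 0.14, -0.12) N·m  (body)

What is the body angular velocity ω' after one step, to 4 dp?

ω×(Iω) gyroscopic = (-0.0672, -0.0480, 0.0280)
(τ − ω×Iω)/I = (0.3371, 1.8800, -2.4667)
new body rate ω' = (-0.4730, 1.5504, 1.0027)

ω' = (-0.4730, 1.5504, 1.0027)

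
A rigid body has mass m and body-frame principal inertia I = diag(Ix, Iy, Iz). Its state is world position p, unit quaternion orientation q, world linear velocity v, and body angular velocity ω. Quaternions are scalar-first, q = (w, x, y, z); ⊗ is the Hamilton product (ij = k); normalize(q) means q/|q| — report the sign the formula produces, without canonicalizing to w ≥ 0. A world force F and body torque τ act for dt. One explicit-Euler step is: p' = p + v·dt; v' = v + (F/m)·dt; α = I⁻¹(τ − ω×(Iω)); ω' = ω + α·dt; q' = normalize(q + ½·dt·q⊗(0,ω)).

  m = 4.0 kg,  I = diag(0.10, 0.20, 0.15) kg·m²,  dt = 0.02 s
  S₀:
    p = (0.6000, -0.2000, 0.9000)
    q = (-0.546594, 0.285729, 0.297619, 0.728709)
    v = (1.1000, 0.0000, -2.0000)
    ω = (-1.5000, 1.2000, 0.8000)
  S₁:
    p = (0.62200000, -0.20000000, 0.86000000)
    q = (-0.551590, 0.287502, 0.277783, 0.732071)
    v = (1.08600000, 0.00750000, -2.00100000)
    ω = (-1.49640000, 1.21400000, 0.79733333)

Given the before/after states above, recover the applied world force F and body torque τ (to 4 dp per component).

F = (-2.8000, 1.5000, -0.2000)
τ = (-0.0300, 0.2000, -0.2000)

velocity change Δv = (-0.01400000, 0.00750000, -0.00100000)
F = m·Δv/dt = (-2.8000, 1.5000, -0.2000)
rate change Δω = (0.00360000, 0.01400000, -0.00266667)
ω₀×(Iω₀) = (-0.0480, 0.0600, -0.1800)
I·α + gyro = (-0.0300, 0.2000, -0.2000)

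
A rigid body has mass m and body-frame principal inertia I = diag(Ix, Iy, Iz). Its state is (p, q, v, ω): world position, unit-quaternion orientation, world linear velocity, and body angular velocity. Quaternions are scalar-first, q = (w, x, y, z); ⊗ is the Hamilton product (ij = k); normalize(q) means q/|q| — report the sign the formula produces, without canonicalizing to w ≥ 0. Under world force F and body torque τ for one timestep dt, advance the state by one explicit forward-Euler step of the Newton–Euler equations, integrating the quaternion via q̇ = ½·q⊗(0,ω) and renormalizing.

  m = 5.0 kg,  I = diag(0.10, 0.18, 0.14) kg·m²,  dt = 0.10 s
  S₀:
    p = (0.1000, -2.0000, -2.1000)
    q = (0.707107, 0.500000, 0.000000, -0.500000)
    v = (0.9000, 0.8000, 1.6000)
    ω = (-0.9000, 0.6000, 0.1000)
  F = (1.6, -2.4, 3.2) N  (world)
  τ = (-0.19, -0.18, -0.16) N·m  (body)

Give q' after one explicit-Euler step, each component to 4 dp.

q' = (0.7310, 0.4825, 0.0412, -0.4808)

q⊗(0,ω) = (0.5000000, -0.3363963, 0.8242642, 0.3707107)
q' = normalize(q + ½dt·q⊗(0,ω)) = (0.7310, 0.4825, 0.0412, -0.4808)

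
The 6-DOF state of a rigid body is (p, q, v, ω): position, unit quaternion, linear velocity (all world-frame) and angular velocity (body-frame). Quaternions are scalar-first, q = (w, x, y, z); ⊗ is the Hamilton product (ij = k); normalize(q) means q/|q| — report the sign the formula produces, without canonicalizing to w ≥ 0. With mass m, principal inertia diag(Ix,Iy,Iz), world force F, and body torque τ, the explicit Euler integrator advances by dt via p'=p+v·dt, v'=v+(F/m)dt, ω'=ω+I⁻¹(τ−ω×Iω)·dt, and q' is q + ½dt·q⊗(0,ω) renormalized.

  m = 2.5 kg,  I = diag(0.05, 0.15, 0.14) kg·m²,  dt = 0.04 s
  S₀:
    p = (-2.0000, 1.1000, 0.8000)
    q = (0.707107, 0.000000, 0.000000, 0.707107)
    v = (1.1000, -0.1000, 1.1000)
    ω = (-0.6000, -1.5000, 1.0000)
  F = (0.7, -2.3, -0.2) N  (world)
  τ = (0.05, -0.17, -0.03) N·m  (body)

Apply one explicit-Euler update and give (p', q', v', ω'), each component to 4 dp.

precession coupling ω×(Iω) = (0.0150, 0.0540, 0.0900)
α = I⁻¹(τ − ω×Iω) = (0.7000, -1.4933, -0.8571)
new body rate ω' = (-0.5720, -1.5597, 0.9657)
Hamilton product q⊗(0,ω) = (-0.7071070, 0.6363963, -1.4849247, 0.7071070)
q' = normalize(q + ½dt·q⊗(0,ω)) = (0.6925, 0.0127, -0.0297, 0.7207)
linear accel F/m = (0.2800, -0.9200, -0.0800)
new position p' = (-1.9560, 1.0960, 0.8440)
v' = v + a·dt = (1.1112, -0.1368, 1.0968)

p' = (-1.9560, 1.0960, 0.8440)
q' = (0.6925, 0.0127, -0.0297, 0.7207)
v' = (1.1112, -0.1368, 1.0968)
ω' = (-0.5720, -1.5597, 0.9657)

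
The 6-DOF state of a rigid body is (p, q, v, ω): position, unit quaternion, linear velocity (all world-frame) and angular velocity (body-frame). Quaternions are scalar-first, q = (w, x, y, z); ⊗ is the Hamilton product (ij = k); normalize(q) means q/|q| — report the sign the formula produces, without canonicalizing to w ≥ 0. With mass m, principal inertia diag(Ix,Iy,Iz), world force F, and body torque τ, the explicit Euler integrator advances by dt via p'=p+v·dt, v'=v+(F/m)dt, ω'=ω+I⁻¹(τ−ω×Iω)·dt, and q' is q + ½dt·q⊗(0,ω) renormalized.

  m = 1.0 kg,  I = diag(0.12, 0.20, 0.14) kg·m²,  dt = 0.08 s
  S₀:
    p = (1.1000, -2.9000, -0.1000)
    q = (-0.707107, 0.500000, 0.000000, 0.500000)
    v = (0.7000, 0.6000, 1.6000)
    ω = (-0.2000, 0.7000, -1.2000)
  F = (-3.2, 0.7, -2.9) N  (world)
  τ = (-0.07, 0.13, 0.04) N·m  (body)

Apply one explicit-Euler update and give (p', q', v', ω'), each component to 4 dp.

p' = (1.1560, -2.8520, 0.0280)
q' = (-0.6780, 0.4909, 0.0002, 0.5471)
v' = (0.4440, 0.6560, 1.3680)
ω' = (-0.2803, 0.7539, -1.1707)

gyro term ω×Iω = (0.0504, -0.0048, -0.0112)
α = I⁻¹(τ − ω×Iω) = (-1.0033, 0.6740, 0.3657)
ω + α·dt = (-0.2803, 0.7539, -1.1707)
q⊗(0,ω) = (0.7000000, -0.2085786, 0.0050251, 1.1985284)
q + ½dt·q⊗(0,ω), renormalized = (-0.6780, 0.4909, 0.0002, 0.5471)
a = F/m = (-3.2000, 0.7000, -2.9000)
p' = p + v·dt = (1.1560, -2.8520, 0.0280)
v' = v + a·dt = (0.4440, 0.6560, 1.3680)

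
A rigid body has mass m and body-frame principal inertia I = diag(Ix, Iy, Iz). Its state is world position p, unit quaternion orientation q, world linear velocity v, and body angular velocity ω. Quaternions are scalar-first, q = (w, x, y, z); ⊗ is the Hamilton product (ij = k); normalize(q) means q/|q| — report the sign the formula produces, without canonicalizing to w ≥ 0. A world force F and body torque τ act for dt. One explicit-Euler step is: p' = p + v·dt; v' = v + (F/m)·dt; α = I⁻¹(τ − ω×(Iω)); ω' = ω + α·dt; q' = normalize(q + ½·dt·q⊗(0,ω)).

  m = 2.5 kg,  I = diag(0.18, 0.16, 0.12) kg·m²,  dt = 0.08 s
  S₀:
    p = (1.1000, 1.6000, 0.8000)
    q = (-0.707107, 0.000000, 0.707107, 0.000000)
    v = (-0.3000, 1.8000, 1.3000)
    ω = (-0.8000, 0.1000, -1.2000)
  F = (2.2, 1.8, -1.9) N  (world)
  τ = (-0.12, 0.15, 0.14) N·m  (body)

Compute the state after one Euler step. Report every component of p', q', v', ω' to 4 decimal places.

a = (0.8800, 0.7200, -0.7600)
new position p' = (1.0760, 1.7440, 0.9040)
v + (F/m)dt = (-0.2296, 1.8576, 1.2392)
ω×(Iω) gyroscopic = (0.0048, 0.0576, 0.0016)
α = I⁻¹(τ − ω×Iω) = (-0.6933, 0.5775, 1.1533)
ω' = ω + α·dt = (-0.8555, 0.1462, -1.1077)
q⊗(0,ω) = (-0.0707107, -0.2828428, -0.0707107, 1.4142140)
updated quaternion q' = (-0.7088, -0.0113, 0.7031, 0.0565)

p' = (1.0760, 1.7440, 0.9040)
q' = (-0.7088, -0.0113, 0.7031, 0.0565)
v' = (-0.2296, 1.8576, 1.2392)
ω' = (-0.8555, 0.1462, -1.1077)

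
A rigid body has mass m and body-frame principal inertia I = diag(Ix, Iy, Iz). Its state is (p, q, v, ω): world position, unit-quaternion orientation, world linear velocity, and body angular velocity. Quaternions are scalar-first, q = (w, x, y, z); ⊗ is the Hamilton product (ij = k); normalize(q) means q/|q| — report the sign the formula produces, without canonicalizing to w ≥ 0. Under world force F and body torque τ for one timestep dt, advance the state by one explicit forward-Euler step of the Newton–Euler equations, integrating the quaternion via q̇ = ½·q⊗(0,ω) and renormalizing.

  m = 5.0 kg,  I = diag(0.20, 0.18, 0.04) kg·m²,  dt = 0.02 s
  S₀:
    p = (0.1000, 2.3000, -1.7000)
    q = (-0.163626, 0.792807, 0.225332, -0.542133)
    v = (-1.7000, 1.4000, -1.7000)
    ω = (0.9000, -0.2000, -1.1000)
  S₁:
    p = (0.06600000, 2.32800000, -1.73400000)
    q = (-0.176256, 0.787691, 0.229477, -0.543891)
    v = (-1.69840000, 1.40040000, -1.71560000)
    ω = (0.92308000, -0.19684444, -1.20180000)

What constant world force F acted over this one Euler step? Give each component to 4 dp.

F = (0.4000, 0.1000, -3.9000)

v₁ − v₀ = (0.00160000, 0.00040000, -0.01560000)
applied force F = (0.4000, 0.1000, -3.9000)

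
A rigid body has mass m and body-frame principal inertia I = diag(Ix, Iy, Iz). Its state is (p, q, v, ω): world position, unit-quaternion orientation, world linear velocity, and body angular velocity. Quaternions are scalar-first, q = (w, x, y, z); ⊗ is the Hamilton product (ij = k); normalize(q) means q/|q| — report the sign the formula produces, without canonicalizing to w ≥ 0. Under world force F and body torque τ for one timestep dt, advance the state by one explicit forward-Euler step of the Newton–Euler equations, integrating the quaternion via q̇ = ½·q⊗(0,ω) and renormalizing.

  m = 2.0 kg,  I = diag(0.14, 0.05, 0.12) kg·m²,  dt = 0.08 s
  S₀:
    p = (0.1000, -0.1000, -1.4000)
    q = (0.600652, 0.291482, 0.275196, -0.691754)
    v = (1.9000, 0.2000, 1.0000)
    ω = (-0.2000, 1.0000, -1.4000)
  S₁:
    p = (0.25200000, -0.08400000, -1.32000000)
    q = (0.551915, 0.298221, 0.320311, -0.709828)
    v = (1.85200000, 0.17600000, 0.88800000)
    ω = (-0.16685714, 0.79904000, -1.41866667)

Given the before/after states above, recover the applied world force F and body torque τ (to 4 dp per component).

Δv = v₁−v₀ = (-0.04800000, -0.02400000, -0.11200000)
F = m·Δv/dt = (-1.2000, -0.6000, -2.8000)
ω₁ − ω₀ = (0.03314286, -0.20096000, -0.01866667)
applied torque τ = (-0.0400, -0.1200, -0.0100)

F = (-1.2000, -0.6000, -2.8000)
τ = (-0.0400, -0.1200, -0.0100)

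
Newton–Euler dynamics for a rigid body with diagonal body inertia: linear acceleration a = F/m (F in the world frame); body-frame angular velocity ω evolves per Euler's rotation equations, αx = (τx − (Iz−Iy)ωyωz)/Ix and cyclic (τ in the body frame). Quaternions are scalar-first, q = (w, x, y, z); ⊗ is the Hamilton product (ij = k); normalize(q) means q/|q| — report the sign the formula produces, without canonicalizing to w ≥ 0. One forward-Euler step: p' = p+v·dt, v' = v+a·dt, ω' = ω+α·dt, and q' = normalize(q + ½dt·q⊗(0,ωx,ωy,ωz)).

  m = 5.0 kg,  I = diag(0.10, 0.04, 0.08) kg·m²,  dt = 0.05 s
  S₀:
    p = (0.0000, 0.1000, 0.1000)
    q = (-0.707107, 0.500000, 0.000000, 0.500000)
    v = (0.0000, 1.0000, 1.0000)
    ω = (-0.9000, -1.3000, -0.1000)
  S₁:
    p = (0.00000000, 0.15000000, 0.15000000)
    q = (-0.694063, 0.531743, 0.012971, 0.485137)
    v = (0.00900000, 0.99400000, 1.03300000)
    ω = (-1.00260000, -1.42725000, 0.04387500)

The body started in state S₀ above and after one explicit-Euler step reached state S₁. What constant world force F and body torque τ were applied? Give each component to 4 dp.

F = (0.9000, -0.6000, 3.3000)
τ = (-0.2000, -0.1000, 0.1600)

velocity change Δv = (0.00900000, -0.00600000, 0.03300000)
m·(v₁−v₀)/dt = (0.9000, -0.6000, 3.3000)
Δω = ω₁−ω₀ = (-0.10260000, -0.12725000, 0.14387500)
precession coupling = (0.0052, 0.0018, -0.0702)
τ = I·(Δω/dt) + ω₀×(Iω₀) = (-0.2000, -0.1000, 0.1600)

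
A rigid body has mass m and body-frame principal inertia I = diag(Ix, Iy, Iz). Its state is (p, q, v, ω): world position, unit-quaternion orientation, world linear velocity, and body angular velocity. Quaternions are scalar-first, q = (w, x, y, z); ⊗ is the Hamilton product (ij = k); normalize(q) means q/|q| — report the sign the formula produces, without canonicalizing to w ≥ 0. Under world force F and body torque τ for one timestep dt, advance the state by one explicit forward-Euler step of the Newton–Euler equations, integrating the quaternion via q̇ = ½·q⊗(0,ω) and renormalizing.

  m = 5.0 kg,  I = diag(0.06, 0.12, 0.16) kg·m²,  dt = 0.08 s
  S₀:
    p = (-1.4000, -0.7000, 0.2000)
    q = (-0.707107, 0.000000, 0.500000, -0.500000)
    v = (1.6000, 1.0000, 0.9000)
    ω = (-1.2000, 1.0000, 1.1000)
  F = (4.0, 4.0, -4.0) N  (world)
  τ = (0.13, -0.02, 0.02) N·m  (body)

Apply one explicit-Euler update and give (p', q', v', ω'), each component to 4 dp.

(τ − ω×Iω)/I = (1.4333, -1.2667, 0.5750)
ω + α·dt = (-1.0853, 0.8987, 1.1460)
Hamilton product q⊗(0,ω) = (0.0500000, 1.8985284, -0.1071070, -0.1778177)
q' = normalize(q + ½dt·q⊗(0,ω)) = (-0.7031, 0.0757, 0.4943, -0.5056)
a = F/m = (0.8000, 0.8000, -0.8000)
p + v·dt = (-1.2720, -0.6200, 0.2720)
v' = v + a·dt = (1.6640, 1.0640, 0.8360)

p' = (-1.2720, -0.6200, 0.2720)
q' = (-0.7031, 0.0757, 0.4943, -0.5056)
v' = (1.6640, 1.0640, 0.8360)
ω' = (-1.0853, 0.8987, 1.1460)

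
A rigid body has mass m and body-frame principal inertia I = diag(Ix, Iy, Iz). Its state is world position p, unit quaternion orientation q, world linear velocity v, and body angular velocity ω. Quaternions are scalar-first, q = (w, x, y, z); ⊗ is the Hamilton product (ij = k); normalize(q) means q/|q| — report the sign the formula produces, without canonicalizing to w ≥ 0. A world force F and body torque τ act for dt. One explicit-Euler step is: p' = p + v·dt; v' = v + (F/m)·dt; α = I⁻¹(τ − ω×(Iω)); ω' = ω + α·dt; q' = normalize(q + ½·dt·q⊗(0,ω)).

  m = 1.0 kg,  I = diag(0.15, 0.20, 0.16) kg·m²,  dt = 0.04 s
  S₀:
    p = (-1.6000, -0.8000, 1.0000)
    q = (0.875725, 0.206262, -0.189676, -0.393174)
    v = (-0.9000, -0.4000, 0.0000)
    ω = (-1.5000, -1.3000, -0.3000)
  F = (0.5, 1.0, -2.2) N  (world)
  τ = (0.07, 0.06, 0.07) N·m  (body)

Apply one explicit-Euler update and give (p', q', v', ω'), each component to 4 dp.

ω×(Iω) gyroscopic = (-0.0156, -0.0045, 0.0975)
(τ − ω×Iω)/I = (0.5707, 0.3225, -0.1719)
ω + α·dt = (-1.4772, -1.2871, -0.3069)
q⊗(0,ω) = (-0.0551380, -1.7678109, -0.4868029, -0.8153721)
q' = normalize(q + ½dt·q⊗(0,ω)) = (0.8739, 0.1708, -0.1993, -0.4092)
a = (0.5000, 1.0000, -2.2000)
new position p' = (-1.6360, -0.8160, 1.0000)
v' = v + a·dt = (-0.8800, -0.3600, -0.0880)

p' = (-1.6360, -0.8160, 1.0000)
q' = (0.8739, 0.1708, -0.1993, -0.4092)
v' = (-0.8800, -0.3600, -0.0880)
ω' = (-1.4772, -1.2871, -0.3069)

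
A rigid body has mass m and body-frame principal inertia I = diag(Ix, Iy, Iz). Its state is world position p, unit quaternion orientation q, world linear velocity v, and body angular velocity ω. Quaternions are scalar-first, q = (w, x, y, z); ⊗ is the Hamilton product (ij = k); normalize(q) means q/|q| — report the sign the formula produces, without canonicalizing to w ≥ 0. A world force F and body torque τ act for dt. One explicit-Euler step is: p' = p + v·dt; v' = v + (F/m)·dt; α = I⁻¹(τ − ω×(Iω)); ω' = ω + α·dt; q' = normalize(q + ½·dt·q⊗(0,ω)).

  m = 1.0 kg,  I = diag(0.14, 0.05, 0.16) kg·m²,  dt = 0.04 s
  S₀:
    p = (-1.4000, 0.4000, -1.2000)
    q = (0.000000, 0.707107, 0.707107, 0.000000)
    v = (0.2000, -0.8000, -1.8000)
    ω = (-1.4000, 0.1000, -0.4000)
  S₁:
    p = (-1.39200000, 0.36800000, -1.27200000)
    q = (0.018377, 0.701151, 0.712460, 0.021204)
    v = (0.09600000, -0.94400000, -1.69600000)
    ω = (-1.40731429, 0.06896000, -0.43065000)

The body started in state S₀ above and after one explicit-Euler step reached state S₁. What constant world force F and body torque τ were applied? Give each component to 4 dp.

Δω = ω₁−ω₀ = (-0.00731429, -0.03104000, -0.03065000)
precession coupling = (-0.0044, -0.0112, 0.0126)
τ = I·(Δω/dt) + ω₀×(Iω₀) = (-0.0300, -0.0500, -0.1100)
v₁ − v₀ = (-0.10400000, -0.14400000, 0.10400000)
applied force F = (-2.6000, -3.6000, 2.6000)

F = (-2.6000, -3.6000, 2.6000)
τ = (-0.0300, -0.0500, -0.1100)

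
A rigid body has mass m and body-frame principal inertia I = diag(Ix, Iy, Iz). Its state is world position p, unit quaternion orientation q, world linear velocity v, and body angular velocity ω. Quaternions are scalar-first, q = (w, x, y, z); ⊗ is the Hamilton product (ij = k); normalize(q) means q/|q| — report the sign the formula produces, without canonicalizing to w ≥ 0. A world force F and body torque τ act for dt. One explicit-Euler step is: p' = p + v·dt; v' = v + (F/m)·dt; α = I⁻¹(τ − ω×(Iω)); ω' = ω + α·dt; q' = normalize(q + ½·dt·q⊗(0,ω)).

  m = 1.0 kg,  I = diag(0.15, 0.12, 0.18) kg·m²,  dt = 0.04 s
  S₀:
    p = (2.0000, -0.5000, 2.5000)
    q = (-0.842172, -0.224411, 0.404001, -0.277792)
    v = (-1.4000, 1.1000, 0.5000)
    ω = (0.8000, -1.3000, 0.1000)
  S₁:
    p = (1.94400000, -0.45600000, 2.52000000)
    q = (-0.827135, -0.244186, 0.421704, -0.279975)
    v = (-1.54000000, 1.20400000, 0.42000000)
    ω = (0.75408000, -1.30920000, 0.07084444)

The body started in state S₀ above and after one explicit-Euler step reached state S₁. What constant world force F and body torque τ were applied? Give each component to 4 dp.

velocity change Δv = (-0.14000000, 0.10400000, -0.08000000)
m·(v₁−v₀)/dt = (-3.5000, 2.6000, -2.0000)
rate change Δω = (-0.04592000, -0.00920000, -0.02915556)
precession coupling = (-0.0078, -0.0024, 0.0312)
applied torque τ = (-0.1800, -0.0300, -0.1000)

F = (-3.5000, 2.6000, -2.0000)
τ = (-0.1800, -0.0300, -0.1000)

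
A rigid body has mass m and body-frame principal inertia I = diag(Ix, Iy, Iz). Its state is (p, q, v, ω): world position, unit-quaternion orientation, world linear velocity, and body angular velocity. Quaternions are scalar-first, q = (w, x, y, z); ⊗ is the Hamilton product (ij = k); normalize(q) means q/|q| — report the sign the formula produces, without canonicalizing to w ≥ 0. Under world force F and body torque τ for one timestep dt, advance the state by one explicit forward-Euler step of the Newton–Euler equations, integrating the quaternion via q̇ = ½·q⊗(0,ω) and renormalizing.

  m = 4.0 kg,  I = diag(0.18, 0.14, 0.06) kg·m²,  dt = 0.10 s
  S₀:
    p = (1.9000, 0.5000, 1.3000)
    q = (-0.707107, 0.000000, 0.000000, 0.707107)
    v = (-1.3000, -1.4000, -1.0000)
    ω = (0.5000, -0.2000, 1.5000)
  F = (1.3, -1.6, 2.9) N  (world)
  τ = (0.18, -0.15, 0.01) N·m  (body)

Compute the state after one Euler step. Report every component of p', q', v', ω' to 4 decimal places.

p' = (1.7700, 0.3600, 1.2000)
q' = (-0.7577, -0.0106, 0.0247, 0.6520)
v' = (-1.2675, -1.4400, -0.9275)
ω' = (0.5867, -0.3714, 1.5100)

gyro term ω×Iω = (0.0240, 0.0900, 0.0040)
α = I⁻¹(τ − ω×Iω) = (0.8667, -1.7143, 0.1000)
new body rate ω' = (0.5867, -0.3714, 1.5100)
q⊗(0,ω) = (-1.0606605, -0.2121321, 0.4949749, -1.0606605)
q + ½dt·q⊗(0,ω), renormalized = (-0.7577, -0.0106, 0.0247, 0.6520)
p + v·dt = (1.7700, 0.3600, 1.2000)
new velocity v' = (-1.2675, -1.4400, -0.9275)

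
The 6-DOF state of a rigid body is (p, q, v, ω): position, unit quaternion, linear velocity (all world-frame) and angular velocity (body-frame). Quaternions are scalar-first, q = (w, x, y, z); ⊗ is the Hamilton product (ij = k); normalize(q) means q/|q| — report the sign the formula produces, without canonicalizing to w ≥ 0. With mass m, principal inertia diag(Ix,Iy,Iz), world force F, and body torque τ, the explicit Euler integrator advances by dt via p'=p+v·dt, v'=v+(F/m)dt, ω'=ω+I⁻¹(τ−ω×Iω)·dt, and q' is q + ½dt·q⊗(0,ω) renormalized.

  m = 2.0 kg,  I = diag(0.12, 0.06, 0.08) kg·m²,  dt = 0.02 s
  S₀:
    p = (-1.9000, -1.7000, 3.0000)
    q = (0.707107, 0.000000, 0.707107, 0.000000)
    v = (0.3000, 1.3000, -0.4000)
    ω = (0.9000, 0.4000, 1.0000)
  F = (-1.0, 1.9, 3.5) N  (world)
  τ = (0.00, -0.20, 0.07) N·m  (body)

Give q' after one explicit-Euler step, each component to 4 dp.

2q̇ = q⊗(0,ω) = (-0.2828428, 1.3435033, 0.2828428, 0.0707107)
updated quaternion q' = (0.7042, 0.0134, 0.7099, 0.0007)

q' = (0.7042, 0.0134, 0.7099, 0.0007)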